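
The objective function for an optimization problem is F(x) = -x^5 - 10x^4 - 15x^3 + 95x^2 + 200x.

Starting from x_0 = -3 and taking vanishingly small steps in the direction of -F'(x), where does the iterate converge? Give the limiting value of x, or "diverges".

F'(x) = -5(x - 2)(x + 1)(x + 4)(x + 5), so F'(-3) = -100.
Gradient descent moves in the -F' direction, i.e. x is increasing.
The nearest critical point in that direction is x = -1, where F'' = 180 > 0 (a local minimum). The iterate converges there.

-1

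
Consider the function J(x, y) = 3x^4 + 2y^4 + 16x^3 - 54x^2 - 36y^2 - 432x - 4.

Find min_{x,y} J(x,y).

J(x,y) separates as P(x) + Q(y) − 4, so its minimum is min P + min Q − 4.
P'(x) = 12(x - 3)(x + 3)(x + 4) vanishes at x ∈ {-4, -3, 3}; Q'(y) = 8y(y - 3)(y + 3) vanishes at y ∈ {-3, 0, 3}.
Local minima of P (where P''>0): P(-4)=608, P(3)=-1107. Local minima of Q: Q(-3)=-162, Q(3)=-162.
So the global minimum of J is P(3) + Q(-3) − 4 = -1107 − 162 − 4 = -1273, attained at (3, -3).

-1273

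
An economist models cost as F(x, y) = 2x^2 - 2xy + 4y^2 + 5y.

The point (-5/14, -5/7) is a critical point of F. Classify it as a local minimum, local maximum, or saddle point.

local minimum

The Hessian of F is constant: H = [[4, -2], [-2, 8]].
det(H) = 4·8 − (-2)² = 28.
det(H) > 0 and tr(H) = 12 > 0, so H is positive definite and the point is a local minimum.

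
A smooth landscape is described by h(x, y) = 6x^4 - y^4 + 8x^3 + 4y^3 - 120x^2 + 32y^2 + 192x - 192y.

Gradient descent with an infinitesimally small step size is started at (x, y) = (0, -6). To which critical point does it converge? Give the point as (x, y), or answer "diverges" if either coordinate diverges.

h is separable, so gradient descent decouples: x follows -∂h/∂x, y follows -∂h/∂y.
∂h/∂x = 24(x - 2)(x - 1)(x + 4); at x=0 this is 192, so x decreases.
∂h/∂y = -4(y - 4)(y - 3)(y + 4); at y=-6 this is 720, so y decreases.
The y-coordinate has no critical point in that direction and runs off to infinity.

diverges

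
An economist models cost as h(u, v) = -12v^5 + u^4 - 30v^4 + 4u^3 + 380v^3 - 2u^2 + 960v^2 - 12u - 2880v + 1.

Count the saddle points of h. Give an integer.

h separates as a function of u plus a function of v, so ∇h=0 decouples.
∂h/∂u = 4(u - 1)(u + 1)(u + 3) = 0 at u ∈ {-3, -1, 1}; ∂h/∂v = -60(v - 4)(v - 1)(v + 3)(v + 4) = 0 at v ∈ {-4, -3, 1, 4}.
The Hessian is diagonal: diag(h_uu, h_vv). Second derivatives: h_uu(-3)=32, h_uu(-1)=-16, h_uu(1)=32; h_vv(-4)=2400, h_vv(-3)=-1680, h_vv(1)=3600, h_vv(4)=-10080.
Saddle points occur where the two diagonal entries have opposite signs: (-3, -3), (-3, 4), (-1, -4), (-1, 1), (1, -3), (1, 4). Count: 6.

6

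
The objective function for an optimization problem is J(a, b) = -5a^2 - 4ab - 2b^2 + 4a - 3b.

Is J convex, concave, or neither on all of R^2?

J is quadratic, so its Hessian is the constant matrix H = [[-10, -4], [-4, -4]].
det(H) = 24, tr(H) = -14.
det(H) > 0 and tr(H) < 0, so H is negative definite everywhere: concave.

concave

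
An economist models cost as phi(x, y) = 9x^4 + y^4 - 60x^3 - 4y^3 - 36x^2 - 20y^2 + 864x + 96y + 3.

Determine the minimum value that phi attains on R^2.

-1524

phi(x,y) separates as P(x) + Q(y) + 3, so its minimum is min P + min Q + 3.
P'(x) = 36(x - 4)(x - 3)(x + 2) vanishes at x ∈ {-2, 3, 4}; Q'(y) = 4(y - 4)(y - 2)(y + 3) vanishes at y ∈ {-3, 2, 4}.
Local minima of P (where P''>0): P(-2)=-1248, P(4)=1344. Local minima of Q: Q(-3)=-279, Q(4)=64.
So the global minimum of phi is P(-2) + Q(-3) + 3 = -1248 − 279 + 3 = -1524, attained at (-2, -3).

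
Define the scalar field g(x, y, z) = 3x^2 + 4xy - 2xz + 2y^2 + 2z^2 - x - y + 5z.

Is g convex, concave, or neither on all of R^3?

convex

g is quadratic, so its Hessian is the constant matrix H = [[6, 4, -2], [4, 4, 0], [-2, 0, 4]].
Leading principal minors: 6, 8, 16.
All positive ⇒ H ≻ 0 ⇒ convex.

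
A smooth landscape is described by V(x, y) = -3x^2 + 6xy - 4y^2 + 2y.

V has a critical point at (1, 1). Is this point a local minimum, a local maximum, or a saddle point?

local maximum

The Hessian of V is constant: H = [[-6, 6], [6, -8]].
det(H) = (-6)·(-8) − 6² = 12.
det(H) > 0 and tr(H) = -14 < 0, so H is negative definite and the point is a local maximum.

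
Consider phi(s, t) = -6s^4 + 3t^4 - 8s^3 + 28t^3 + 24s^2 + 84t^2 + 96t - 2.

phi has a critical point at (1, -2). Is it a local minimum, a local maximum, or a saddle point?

The mixed partial ∂²phi/∂s∂t is 0, so the Hessian at any point is diag(phi_ss, phi_tt) = diag(24(-3s^2 - 2s + 2), 12(3t^2 + 14t + 14)).
At (1, -2): H = diag(-72, -24).
Both eigenvalues are negative, so H is negative definite: a local maximum.

local maximum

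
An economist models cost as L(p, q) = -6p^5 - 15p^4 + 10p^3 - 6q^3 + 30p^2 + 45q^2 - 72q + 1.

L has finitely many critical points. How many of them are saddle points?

4

L separates as a function of p plus a function of q, so ∇L=0 decouples.
∂L/∂p = -30p(p - 1)(p + 1)(p + 2) = 0 at p ∈ {-2, -1, 0, 1}; ∂L/∂q = -18(q - 4)(q - 1) = 0 at q ∈ {1, 4}.
The Hessian is diagonal: diag(L_pp, L_qq). Second derivatives: L_pp(-2)=180, L_pp(-1)=-60, L_pp(0)=60, L_pp(1)=-180; L_qq(1)=54, L_qq(4)=-54.
Saddle points occur where the two diagonal entries have opposite signs: (-2, 4), (-1, 1), (0, 4), (1, 1). Count: 4.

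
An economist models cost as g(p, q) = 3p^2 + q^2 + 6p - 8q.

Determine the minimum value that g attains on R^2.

g(p,q) separates as A(p) + B(q), so its minimum is min A + min B.
A'(p) = 6p + 6 vanishes at p ∈ {-1}; B'(q) = 2q - 8 vanishes at q ∈ {4}.
Local minima of A (where A''>0): A(-1)=-3. Local minima of B: B(4)=-16.
So the global minimum of g is A(-1) + B(4) = -3 − 16 = -19, attained at (-1, 4).

-19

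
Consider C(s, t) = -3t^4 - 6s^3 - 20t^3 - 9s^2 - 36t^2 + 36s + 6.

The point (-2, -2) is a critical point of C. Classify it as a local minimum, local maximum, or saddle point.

local minimum

The mixed partial ∂²C/∂s∂t is 0, so the Hessian at any point is diag(C_ss, C_tt) = diag(-18(2s + 1), -12(3t^2 + 10t + 6)).
At (-2, -2): H = diag(54, 24).
Both eigenvalues are positive, so H is positive definite: a local minimum.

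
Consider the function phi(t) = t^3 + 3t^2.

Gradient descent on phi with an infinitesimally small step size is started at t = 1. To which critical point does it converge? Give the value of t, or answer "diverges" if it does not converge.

phi'(t) = 3t(t + 2), so phi'(1) = 9.
Gradient descent moves in the -phi' direction, i.e. t is decreasing.
The nearest critical point in that direction is t = 0, where phi'' = 6 > 0 (a local minimum). The iterate converges there.

0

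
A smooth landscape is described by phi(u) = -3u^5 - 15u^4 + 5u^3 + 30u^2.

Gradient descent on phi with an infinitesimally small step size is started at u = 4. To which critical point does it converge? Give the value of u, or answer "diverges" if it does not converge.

phi'(u) = -15u(u - 1)(u + 1)(u + 4), so phi'(4) = -7200.
Gradient descent moves in the -phi' direction, i.e. u is increasing.
There is no critical point above u=4, and phi' keeps the same sign, so the iterate runs off to +∞.

diverges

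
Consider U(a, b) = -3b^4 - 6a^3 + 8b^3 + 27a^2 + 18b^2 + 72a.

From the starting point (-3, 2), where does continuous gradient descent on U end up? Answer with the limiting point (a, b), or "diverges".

U is separable, so gradient descent decouples: a follows -∂U/∂a, b follows -∂U/∂b.
∂U/∂a = -18(a - 4)(a + 1); at a=-3 this is -252, so a increases.
∂U/∂b = -12b(b - 3)(b + 1); at b=2 this is 72, so b decreases.
a converges to its nearest critical value -1 (a local min of the a-part); b converges to 0. The iterate converges to (-1, 0).

(-1, 0)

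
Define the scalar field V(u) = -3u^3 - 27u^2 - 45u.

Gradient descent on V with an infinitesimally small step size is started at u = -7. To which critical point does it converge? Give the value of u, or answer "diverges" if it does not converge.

V'(u) = -9(u + 1)(u + 5), so V'(-7) = -108.
Gradient descent moves in the -V' direction, i.e. u is increasing.
The nearest critical point in that direction is u = -5, where V'' = 36 > 0 (a local minimum). The iterate converges there.

-5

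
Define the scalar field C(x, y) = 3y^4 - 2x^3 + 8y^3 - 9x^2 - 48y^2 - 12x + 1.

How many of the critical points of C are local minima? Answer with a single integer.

2

C separates as a function of x plus a function of y, so ∇C=0 decouples.
∂C/∂x = -6(x + 1)(x + 2) = 0 at x ∈ {-2, -1}; ∂C/∂y = 12y(y - 2)(y + 4) = 0 at y ∈ {-4, 0, 2}.
The Hessian is diagonal: diag(C_xx, C_yy). Second derivatives: C_xx(-2)=6, C_xx(-1)=-6; C_yy(-4)=288, C_yy(0)=-96, C_yy(2)=144.
Local minima occur where both diagonal entries positive: (-2, -4), (-2, 2). Count: 2.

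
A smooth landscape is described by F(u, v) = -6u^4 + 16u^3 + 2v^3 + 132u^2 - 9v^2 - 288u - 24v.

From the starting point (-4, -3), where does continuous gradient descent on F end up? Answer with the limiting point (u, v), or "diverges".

F is separable, so gradient descent decouples: u follows -∂F/∂u, v follows -∂F/∂v.
∂F/∂u = -24(u - 4)(u - 1)(u + 3); at u=-4 this is 960, so u decreases.
∂F/∂v = 6(v - 4)(v + 1); at v=-3 this is 84, so v decreases.
The u-coordinate has no critical point in that direction and runs off to infinity.

diverges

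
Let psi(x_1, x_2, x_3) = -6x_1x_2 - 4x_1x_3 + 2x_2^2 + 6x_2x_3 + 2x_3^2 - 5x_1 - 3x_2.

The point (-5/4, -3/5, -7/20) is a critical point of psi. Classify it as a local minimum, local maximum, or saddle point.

saddle point

The Hessian is constant: H = [[0, -6, -4], [-6, 4, 6], [-4, 6, 4]].
Leading principal minors: Δ₁ = 0, Δ₂ = -36, Δ₃ = 80.
The minors fit neither the all-positive nor the alternating-sign pattern, so H is indefinite: a saddle point.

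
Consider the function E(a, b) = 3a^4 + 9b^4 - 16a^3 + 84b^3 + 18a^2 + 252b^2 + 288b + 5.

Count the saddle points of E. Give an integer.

E separates as a function of a plus a function of b, so ∇E=0 decouples.
∂E/∂a = 12a(a - 3)(a - 1) = 0 at a ∈ {0, 1, 3}; ∂E/∂b = 36(b + 1)(b + 2)(b + 4) = 0 at b ∈ {-4, -2, -1}.
The Hessian is diagonal: diag(E_aa, E_bb). Second derivatives: E_aa(0)=36, E_aa(1)=-24, E_aa(3)=72; E_bb(-4)=216, E_bb(-2)=-72, E_bb(-1)=108.
Saddle points occur where the two diagonal entries have opposite signs: (0, -2), (1, -4), (1, -1), (3, -2). Count: 4.

4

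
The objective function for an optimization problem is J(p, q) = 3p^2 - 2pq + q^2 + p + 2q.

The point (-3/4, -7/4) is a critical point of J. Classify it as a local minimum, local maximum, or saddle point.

local minimum

The Hessian of J is constant: H = [[6, -2], [-2, 2]].
det(H) = 6·2 − (-2)² = 8.
det(H) > 0 and tr(H) = 8 > 0, so H is positive definite and the point is a local minimum.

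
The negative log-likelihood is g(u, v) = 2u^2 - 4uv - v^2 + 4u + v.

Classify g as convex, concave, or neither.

neither

g is quadratic, so its Hessian is the constant matrix H = [[4, -4], [-4, -2]].
det(H) = -24, tr(H) = 2.
det(H) < 0, so H is indefinite: neither convex nor concave.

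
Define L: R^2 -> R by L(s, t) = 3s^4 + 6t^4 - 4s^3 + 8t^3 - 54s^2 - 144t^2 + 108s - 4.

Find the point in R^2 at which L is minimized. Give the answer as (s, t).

(-3, -4)

L(s,t) separates as P(s) + Q(t) − 4, so its minimum is min P + min Q − 4.
P'(s) = 12(s - 3)(s - 1)(s + 3) vanishes at s ∈ {-3, 1, 3}; Q'(t) = 24t(t - 3)(t + 4) vanishes at t ∈ {-4, 0, 3}.
Local minima of P (where P''>0): P(-3)=-459, P(3)=-27. Local minima of Q: Q(-4)=-1280, Q(3)=-594.
So the global minimum of L is P(-3) + Q(-4) − 4 = -459 − 1280 − 4 = -1743, attained at (-3, -4).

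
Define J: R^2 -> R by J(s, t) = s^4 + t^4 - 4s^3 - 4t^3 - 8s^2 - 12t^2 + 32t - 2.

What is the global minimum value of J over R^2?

-194

J(s,t) separates as P(s) + Q(t) − 2, so its minimum is min P + min Q − 2.
P'(s) = 4s(s - 4)(s + 1) vanishes at s ∈ {-1, 0, 4}; Q'(t) = 4(t - 4)(t - 1)(t + 2) vanishes at t ∈ {-2, 1, 4}.
Local minima of P (where P''>0): P(-1)=-3, P(4)=-128. Local minima of Q: Q(-2)=-64, Q(4)=-64.
So the global minimum of J is P(4) + Q(-2) − 2 = -128 − 64 − 2 = -194, attained at (4, -2).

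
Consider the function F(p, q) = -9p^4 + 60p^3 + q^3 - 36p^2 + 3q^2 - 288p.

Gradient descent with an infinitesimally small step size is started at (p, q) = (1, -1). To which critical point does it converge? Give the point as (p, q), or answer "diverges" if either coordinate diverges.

(2, 0)

F is separable, so gradient descent decouples: p follows -∂F/∂p, q follows -∂F/∂q.
∂F/∂p = -36(p - 4)(p - 2)(p + 1); at p=1 this is -216, so p increases.
∂F/∂q = 3q(q + 2); at q=-1 this is -3, so q increases.
p converges to its nearest critical value 2 (a local min of the p-part); q converges to 0. The iterate converges to (2, 0).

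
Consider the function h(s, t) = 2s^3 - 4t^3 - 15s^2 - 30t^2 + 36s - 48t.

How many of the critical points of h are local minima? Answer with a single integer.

h separates as a function of s plus a function of t, so ∇h=0 decouples.
∂h/∂s = 6(s - 3)(s - 2) = 0 at s ∈ {2, 3}; ∂h/∂t = -12(t + 1)(t + 4) = 0 at t ∈ {-4, -1}.
The Hessian is diagonal: diag(h_ss, h_tt). Second derivatives: h_ss(2)=-6, h_ss(3)=6; h_tt(-4)=36, h_tt(-1)=-36.
Local minima occur where both diagonal entries positive: (3, -4). Count: 1.

1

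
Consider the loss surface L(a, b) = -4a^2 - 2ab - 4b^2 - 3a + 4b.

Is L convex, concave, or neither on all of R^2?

concave

L is quadratic, so its Hessian is the constant matrix H = [[-8, -2], [-2, -8]].
det(H) = 60, tr(H) = -16.
det(H) > 0 and tr(H) < 0, so H is negative definite everywhere: concave.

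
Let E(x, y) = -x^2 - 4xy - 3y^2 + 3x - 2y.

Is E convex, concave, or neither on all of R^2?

neither

E is quadratic, so its Hessian is the constant matrix H = [[-2, -4], [-4, -6]].
det(H) = -4, tr(H) = -8.
det(H) < 0, so H is indefinite: neither convex nor concave.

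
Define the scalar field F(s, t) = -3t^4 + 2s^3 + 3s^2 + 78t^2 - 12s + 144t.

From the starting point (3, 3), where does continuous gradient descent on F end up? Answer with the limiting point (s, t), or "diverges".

F is separable, so gradient descent decouples: s follows -∂F/∂s, t follows -∂F/∂t.
∂F/∂s = 6(s - 1)(s + 2); at s=3 this is 60, so s decreases.
∂F/∂t = -12(t - 4)(t + 1)(t + 3); at t=3 this is 288, so t decreases.
s converges to its nearest critical value 1 (a local min of the s-part); t converges to -1. The iterate converges to (1, -1).

(1, -1)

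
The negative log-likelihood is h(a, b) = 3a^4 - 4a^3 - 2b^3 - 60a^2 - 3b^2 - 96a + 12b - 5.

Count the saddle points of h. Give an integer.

3

h separates as a function of a plus a function of b, so ∇h=0 decouples.
∂h/∂a = 12(a - 4)(a + 1)(a + 2) = 0 at a ∈ {-2, -1, 4}; ∂h/∂b = -6(b - 1)(b + 2) = 0 at b ∈ {-2, 1}.
The Hessian is diagonal: diag(h_aa, h_bb). Second derivatives: h_aa(-2)=72, h_aa(-1)=-60, h_aa(4)=360; h_bb(-2)=18, h_bb(1)=-18.
Saddle points occur where the two diagonal entries have opposite signs: (-2, 1), (-1, -2), (4, 1). Count: 3.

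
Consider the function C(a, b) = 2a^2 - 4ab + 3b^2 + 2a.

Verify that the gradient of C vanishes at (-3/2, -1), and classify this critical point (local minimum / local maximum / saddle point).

local minimum

∇C = (4a - 4b + 2, -4a + 6b); substituting (-3/2, -1) gives ∇C = (0, 0), so (-3/2, -1) is indeed a critical point.
The Hessian of C is constant: H = [[4, -4], [-4, 6]].
det(H) = 4·6 − (-4)² = 8.
det(H) > 0 and tr(H) = 10 > 0, so H is positive definite and the point is a local minimum.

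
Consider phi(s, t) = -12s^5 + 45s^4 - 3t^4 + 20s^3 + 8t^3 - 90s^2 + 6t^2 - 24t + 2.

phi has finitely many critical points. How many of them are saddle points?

phi separates as a function of s plus a function of t, so ∇phi=0 decouples.
∂phi/∂s = -60s(s - 3)(s - 1)(s + 1) = 0 at s ∈ {-1, 0, 1, 3}; ∂phi/∂t = -12(t - 2)(t - 1)(t + 1) = 0 at t ∈ {-1, 1, 2}.
The Hessian is diagonal: diag(phi_ss, phi_tt). Second derivatives: phi_ss(-1)=480, phi_ss(0)=-180, phi_ss(1)=240, phi_ss(3)=-1440; phi_tt(-1)=-72, phi_tt(1)=24, phi_tt(2)=-36.
Saddle points occur where the two diagonal entries have opposite signs: (-1, -1), (-1, 2), (0, 1), (1, -1), (1, 2), (3, 1). Count: 6.

6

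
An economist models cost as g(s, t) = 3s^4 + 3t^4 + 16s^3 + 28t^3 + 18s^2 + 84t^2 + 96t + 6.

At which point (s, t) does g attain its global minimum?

g(s,t) separates as P(s) + Q(t) + 6, so its minimum is min P + min Q + 6.
P'(s) = 12s(s + 1)(s + 3) vanishes at s ∈ {-3, -1, 0}; Q'(t) = 12(t + 1)(t + 2)(t + 4) vanishes at t ∈ {-4, -2, -1}.
Local minima of P (where P''>0): P(-3)=-27, P(0)=0. Local minima of Q: Q(-4)=-64, Q(-1)=-37.
So the global minimum of g is P(-3) + Q(-4) + 6 = -27 − 64 + 6 = -85, attained at (-3, -4).

(-3, -4)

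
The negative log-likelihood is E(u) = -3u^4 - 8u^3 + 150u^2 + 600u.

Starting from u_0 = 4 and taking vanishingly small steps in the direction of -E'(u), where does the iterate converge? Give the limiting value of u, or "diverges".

E'(u) = -12(u - 5)(u + 2)(u + 5), so E'(4) = 648.
Gradient descent moves in the -E' direction, i.e. u is decreasing.
The nearest critical point in that direction is u = -2, where E'' = 252 > 0 (a local minimum). The iterate converges there.

-2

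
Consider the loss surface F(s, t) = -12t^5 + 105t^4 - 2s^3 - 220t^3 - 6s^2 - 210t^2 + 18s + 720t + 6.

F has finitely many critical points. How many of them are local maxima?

F separates as a function of s plus a function of t, so ∇F=0 decouples.
∂F/∂s = -6(s - 1)(s + 3) = 0 at s ∈ {-3, 1}; ∂F/∂t = -60(t - 4)(t - 3)(t - 1)(t + 1) = 0 at t ∈ {-1, 1, 3, 4}.
The Hessian is diagonal: diag(F_ss, F_tt). Second derivatives: F_ss(-3)=24, F_ss(1)=-24; F_tt(-1)=2400, F_tt(1)=-720, F_tt(3)=480, F_tt(4)=-900.
Local maxima occur where both diagonal entries negative: (1, 1), (1, 4). Count: 2.

2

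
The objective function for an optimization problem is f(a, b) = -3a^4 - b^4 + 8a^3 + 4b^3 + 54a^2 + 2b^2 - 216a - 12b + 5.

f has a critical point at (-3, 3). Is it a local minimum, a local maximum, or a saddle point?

The mixed partial ∂²f/∂a∂b is 0, so the Hessian at any point is diag(f_aa, f_bb) = diag(12(-3a^2 + 4a + 9), 4(-3b^2 + 6b + 1)).
At (-3, 3): H = diag(-360, -32).
Both eigenvalues are negative, so H is negative definite: a local maximum.

local maximum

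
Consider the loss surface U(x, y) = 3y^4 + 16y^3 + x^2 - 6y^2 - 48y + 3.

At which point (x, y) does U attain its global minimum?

(0, -4)

U(x,y) separates as P(x) + Q(y) + 3, so its minimum is min P + min Q + 3.
P'(x) = 2x vanishes at x ∈ {0}; Q'(y) = 12(y - 1)(y + 1)(y + 4) vanishes at y ∈ {-4, -1, 1}.
Local minima of P (where P''>0): P(0)=0. Local minima of Q: Q(-4)=-160, Q(1)=-35.
So the global minimum of U is P(0) + Q(-4) + 3 = 0 − 160 + 3 = -157, attained at (0, -4).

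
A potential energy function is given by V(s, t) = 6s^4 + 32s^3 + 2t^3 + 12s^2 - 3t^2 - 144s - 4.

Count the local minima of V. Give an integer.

V separates as a function of s plus a function of t, so ∇V=0 decouples.
∂V/∂s = 24(s - 1)(s + 2)(s + 3) = 0 at s ∈ {-3, -2, 1}; ∂V/∂t = 6t(t - 1) = 0 at t ∈ {0, 1}.
The Hessian is diagonal: diag(V_ss, V_tt). Second derivatives: V_ss(-3)=96, V_ss(-2)=-72, V_ss(1)=288; V_tt(0)=-6, V_tt(1)=6.
Local minima occur where both diagonal entries positive: (-3, 1), (1, 1). Count: 2.

2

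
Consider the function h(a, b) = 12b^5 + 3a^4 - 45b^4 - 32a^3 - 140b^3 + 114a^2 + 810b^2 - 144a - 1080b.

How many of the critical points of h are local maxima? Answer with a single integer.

2

h separates as a function of a plus a function of b, so ∇h=0 decouples.
∂h/∂a = 12(a - 4)(a - 3)(a - 1) = 0 at a ∈ {1, 3, 4}; ∂h/∂b = 60(b - 3)(b - 2)(b - 1)(b + 3) = 0 at b ∈ {-3, 1, 2, 3}.
The Hessian is diagonal: diag(h_aa, h_bb). Second derivatives: h_aa(1)=72, h_aa(3)=-24, h_aa(4)=36; h_bb(-3)=-7200, h_bb(1)=480, h_bb(2)=-300, h_bb(3)=720.
Local maxima occur where both diagonal entries negative: (3, -3), (3, 2). Count: 2.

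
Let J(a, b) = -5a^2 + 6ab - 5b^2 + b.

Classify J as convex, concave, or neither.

J is quadratic, so its Hessian is the constant matrix H = [[-10, 6], [6, -10]].
det(H) = 64, tr(H) = -20.
det(H) > 0 and tr(H) < 0, so H is negative definite everywhere: concave.

concave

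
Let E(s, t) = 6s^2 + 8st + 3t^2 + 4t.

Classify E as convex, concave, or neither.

convex

E is quadratic, so its Hessian is the constant matrix H = [[12, 8], [8, 6]].
det(H) = 8, tr(H) = 18.
det(H) > 0 and tr(H) > 0, so H is positive definite everywhere: convex.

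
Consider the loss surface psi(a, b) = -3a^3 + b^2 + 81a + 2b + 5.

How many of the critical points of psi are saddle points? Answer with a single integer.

1

psi separates as a function of a plus a function of b, so ∇psi=0 decouples.
∂psi/∂a = -9(a - 3)(a + 3) = 0 at a ∈ {-3, 3}; ∂psi/∂b = 2(b + 1) = 0 at b ∈ {-1}.
The Hessian is diagonal: diag(psi_aa, psi_bb). Second derivatives: psi_aa(-3)=54, psi_aa(3)=-54; psi_bb(-1)=2.
Saddle points occur where the two diagonal entries have opposite signs: (3, -1). Count: 1.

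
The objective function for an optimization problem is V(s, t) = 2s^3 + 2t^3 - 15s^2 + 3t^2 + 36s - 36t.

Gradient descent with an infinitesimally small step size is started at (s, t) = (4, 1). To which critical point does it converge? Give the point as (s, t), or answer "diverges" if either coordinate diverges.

(3, 2)

V is separable, so gradient descent decouples: s follows -∂V/∂s, t follows -∂V/∂t.
∂V/∂s = 6(s - 3)(s - 2); at s=4 this is 12, so s decreases.
∂V/∂t = 6(t - 2)(t + 3); at t=1 this is -24, so t increases.
s converges to its nearest critical value 3 (a local min of the s-part); t converges to 2. The iterate converges to (3, 2).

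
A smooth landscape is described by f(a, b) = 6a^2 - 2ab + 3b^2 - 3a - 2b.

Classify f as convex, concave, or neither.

convex

f is quadratic, so its Hessian is the constant matrix H = [[12, -2], [-2, 6]].
det(H) = 68, tr(H) = 18.
det(H) > 0 and tr(H) > 0, so H is positive definite everywhere: convex.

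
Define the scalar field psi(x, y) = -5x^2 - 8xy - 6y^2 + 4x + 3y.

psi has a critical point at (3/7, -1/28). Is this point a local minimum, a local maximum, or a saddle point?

local maximum

The Hessian of psi is constant: H = [[-10, -8], [-8, -12]].
det(H) = (-10)·(-12) − (-8)² = 56.
det(H) > 0 and tr(H) = -22 < 0, so H is negative definite and the point is a local maximum.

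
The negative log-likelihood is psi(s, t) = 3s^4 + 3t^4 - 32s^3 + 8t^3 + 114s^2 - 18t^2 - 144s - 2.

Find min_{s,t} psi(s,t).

-196

psi(s,t) separates as P(s) + Q(t) − 2, so its minimum is min P + min Q − 2.
P'(s) = 12(s - 4)(s - 3)(s - 1) vanishes at s ∈ {1, 3, 4}; Q'(t) = 12t(t - 1)(t + 3) vanishes at t ∈ {-3, 0, 1}.
Local minima of P (where P''>0): P(1)=-59, P(4)=-32. Local minima of Q: Q(-3)=-135, Q(1)=-7.
So the global minimum of psi is P(1) + Q(-3) − 2 = -59 − 135 − 2 = -196, attained at (1, -3).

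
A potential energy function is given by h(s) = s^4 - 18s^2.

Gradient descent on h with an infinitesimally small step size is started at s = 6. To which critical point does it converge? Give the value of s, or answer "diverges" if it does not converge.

h'(s) = 4s(s - 3)(s + 3), so h'(6) = 648.
Gradient descent moves in the -h' direction, i.e. s is decreasing.
The nearest critical point in that direction is s = 3, where h'' = 72 > 0 (a local minimum). The iterate converges there.

3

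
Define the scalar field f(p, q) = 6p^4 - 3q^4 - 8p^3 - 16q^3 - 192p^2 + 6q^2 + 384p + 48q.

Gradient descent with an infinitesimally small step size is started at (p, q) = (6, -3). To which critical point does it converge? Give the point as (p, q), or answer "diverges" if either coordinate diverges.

f is separable, so gradient descent decouples: p follows -∂f/∂p, q follows -∂f/∂q.
∂f/∂p = 24(p - 4)(p - 1)(p + 4); at p=6 this is 2400, so p decreases.
∂f/∂q = -12(q - 1)(q + 1)(q + 4); at q=-3 this is -96, so q increases.
p converges to its nearest critical value 4 (a local min of the p-part); q converges to -1. The iterate converges to (4, -1).

(4, -1)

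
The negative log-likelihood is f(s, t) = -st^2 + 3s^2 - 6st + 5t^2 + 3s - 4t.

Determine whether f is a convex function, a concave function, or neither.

neither

The term -st^2 is cubic, so the Hessian is not constant.
∂²f/∂t² = -2s + 10, which takes both signs as s varies (negative for sufficiently large s). A diagonal entry of the Hessian changing sign means the Hessian is neither positive- nor negative-semidefinite on all of R^2.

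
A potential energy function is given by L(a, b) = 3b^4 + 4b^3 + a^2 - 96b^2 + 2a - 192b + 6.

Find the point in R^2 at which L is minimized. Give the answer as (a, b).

(-1, 4)

L(a,b) separates as P(a) + Q(b) + 6, so its minimum is min P + min Q + 6.
P'(a) = 2a + 2 vanishes at a ∈ {-1}; Q'(b) = 12(b - 4)(b + 1)(b + 4) vanishes at b ∈ {-4, -1, 4}.
Local minima of P (where P''>0): P(-1)=-1. Local minima of Q: Q(-4)=-256, Q(4)=-1280.
So the global minimum of L is P(-1) + Q(4) + 6 = -1 − 1280 + 6 = -1275, attained at (-1, 4).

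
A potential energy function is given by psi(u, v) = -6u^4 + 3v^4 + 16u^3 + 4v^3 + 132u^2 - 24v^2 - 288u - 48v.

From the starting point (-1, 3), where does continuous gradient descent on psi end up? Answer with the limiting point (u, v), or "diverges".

psi is separable, so gradient descent decouples: u follows -∂psi/∂u, v follows -∂psi/∂v.
∂psi/∂u = -24(u - 4)(u - 1)(u + 3); at u=-1 this is -480, so u increases.
∂psi/∂v = 12(v - 2)(v + 1)(v + 2); at v=3 this is 240, so v decreases.
u converges to its nearest critical value 1 (a local min of the u-part); v converges to 2. The iterate converges to (1, 2).

(1, 2)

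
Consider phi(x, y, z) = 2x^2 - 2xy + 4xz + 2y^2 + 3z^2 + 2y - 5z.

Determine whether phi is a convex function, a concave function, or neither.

phi is quadratic, so its Hessian is the constant matrix H = [[4, -2, 4], [-2, 4, 0], [4, 0, 6]].
Leading principal minors: 4, 12, 8.
All positive ⇒ H ≻ 0 ⇒ convex.

convex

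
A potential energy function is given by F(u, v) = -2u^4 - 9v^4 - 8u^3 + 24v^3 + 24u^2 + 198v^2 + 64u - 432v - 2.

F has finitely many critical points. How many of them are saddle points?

F separates as a function of u plus a function of v, so ∇F=0 decouples.
∂F/∂u = -8(u - 2)(u + 1)(u + 4) = 0 at u ∈ {-4, -1, 2}; ∂F/∂v = -36(v - 4)(v - 1)(v + 3) = 0 at v ∈ {-3, 1, 4}.
The Hessian is diagonal: diag(F_uu, F_vv). Second derivatives: F_uu(-4)=-144, F_uu(-1)=72, F_uu(2)=-144; F_vv(-3)=-1008, F_vv(1)=432, F_vv(4)=-756.
Saddle points occur where the two diagonal entries have opposite signs: (-4, 1), (-1, -3), (-1, 4), (2, 1). Count: 4.

4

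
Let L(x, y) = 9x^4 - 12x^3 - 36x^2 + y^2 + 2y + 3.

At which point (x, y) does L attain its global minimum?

(2, -1)

L(x,y) separates as P(x) + Q(y) + 3, so its minimum is min P + min Q + 3.
P'(x) = 36x(x - 2)(x + 1) vanishes at x ∈ {-1, 0, 2}; Q'(y) = 2y + 2 vanishes at y ∈ {-1}.
Local minima of P (where P''>0): P(-1)=-15, P(2)=-96. Local minima of Q: Q(-1)=-1.
So the global minimum of L is P(2) + Q(-1) + 3 = -96 − 1 + 3 = -94, attained at (2, -1).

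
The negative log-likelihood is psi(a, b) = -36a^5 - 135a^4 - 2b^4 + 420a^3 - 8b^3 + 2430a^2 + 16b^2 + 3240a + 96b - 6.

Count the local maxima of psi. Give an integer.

4

psi separates as a function of a plus a function of b, so ∇psi=0 decouples.
∂psi/∂a = -180(a - 3)(a + 1)(a + 2)(a + 3) = 0 at a ∈ {-3, -2, -1, 3}; ∂psi/∂b = -8(b - 2)(b + 2)(b + 3) = 0 at b ∈ {-3, -2, 2}.
The Hessian is diagonal: diag(psi_aa, psi_bb). Second derivatives: psi_aa(-3)=2160, psi_aa(-2)=-900, psi_aa(-1)=1440, psi_aa(3)=-21600; psi_bb(-3)=-40, psi_bb(-2)=32, psi_bb(2)=-160.
Local maxima occur where both diagonal entries negative: (-2, -3), (-2, 2), (3, -3), (3, 2). Count: 4.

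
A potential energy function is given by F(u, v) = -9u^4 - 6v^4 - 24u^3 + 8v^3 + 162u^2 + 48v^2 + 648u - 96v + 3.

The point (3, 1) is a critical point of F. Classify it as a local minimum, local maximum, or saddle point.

saddle point

The mixed partial ∂²F/∂u∂v is 0, so the Hessian at any point is diag(F_uu, F_vv) = diag(36(-3u^2 - 4u + 9), 24(-3v^2 + 2v + 4)).
At (3, 1): H = diag(-1080, 72).
The eigenvalues have opposite signs, so H is indefinite: a saddle point.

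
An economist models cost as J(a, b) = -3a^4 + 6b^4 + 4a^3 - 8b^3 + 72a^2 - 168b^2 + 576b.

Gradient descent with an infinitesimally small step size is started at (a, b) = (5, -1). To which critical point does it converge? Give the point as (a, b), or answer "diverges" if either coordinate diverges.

diverges

J is separable, so gradient descent decouples: a follows -∂J/∂a, b follows -∂J/∂b.
∂J/∂a = -12a(a - 4)(a + 3); at a=5 this is -480, so a increases.
∂J/∂b = 24(b - 3)(b - 2)(b + 4); at b=-1 this is 864, so b decreases.
The a-coordinate has no critical point in that direction and runs off to infinity.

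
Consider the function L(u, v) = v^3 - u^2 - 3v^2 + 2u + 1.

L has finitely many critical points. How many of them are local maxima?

1

L separates as a function of u plus a function of v, so ∇L=0 decouples.
∂L/∂u = -2(u - 1) = 0 at u ∈ {1}; ∂L/∂v = 3v(v - 2) = 0 at v ∈ {0, 2}.
The Hessian is diagonal: diag(L_uu, L_vv). Second derivatives: L_uu(1)=-2; L_vv(0)=-6, L_vv(2)=6.
Local maxima occur where both diagonal entries negative: (1, 0). Count: 1.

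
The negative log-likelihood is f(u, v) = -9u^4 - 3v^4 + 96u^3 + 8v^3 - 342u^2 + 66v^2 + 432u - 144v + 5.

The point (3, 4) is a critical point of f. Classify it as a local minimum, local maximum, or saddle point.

saddle point

The mixed partial ∂²f/∂u∂v is 0, so the Hessian at any point is diag(f_uu, f_vv) = diag(36(-3u^2 + 16u - 19), 12(-3v^2 + 4v + 11)).
At (3, 4): H = diag(72, -252).
The eigenvalues have opposite signs, so H is indefinite: a saddle point.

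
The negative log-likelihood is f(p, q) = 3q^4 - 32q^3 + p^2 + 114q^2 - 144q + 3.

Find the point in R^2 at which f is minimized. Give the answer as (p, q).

f(p,q) separates as A(p) + B(q) + 3, so its minimum is min A + min B + 3.
A'(p) = 2p vanishes at p ∈ {0}; B'(q) = 12(q - 4)(q - 3)(q - 1) vanishes at q ∈ {1, 3, 4}.
Local minima of A (where A''>0): A(0)=0. Local minima of B: B(1)=-59, B(4)=-32.
So the global minimum of f is A(0) + B(1) + 3 = 0 − 59 + 3 = -56, attained at (0, 1).

(0, 1)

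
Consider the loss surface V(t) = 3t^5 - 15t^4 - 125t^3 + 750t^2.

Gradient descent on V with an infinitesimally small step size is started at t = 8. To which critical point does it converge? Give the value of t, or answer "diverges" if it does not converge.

5

V'(t) = 15t(t - 5)(t - 4)(t + 5), so V'(8) = 18720.
Gradient descent moves in the -V' direction, i.e. t is decreasing.
The nearest critical point in that direction is t = 5, where V'' = 750 > 0 (a local minimum). The iterate converges there.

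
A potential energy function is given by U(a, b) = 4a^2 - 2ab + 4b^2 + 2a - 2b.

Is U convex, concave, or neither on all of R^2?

U is quadratic, so its Hessian is the constant matrix H = [[8, -2], [-2, 8]].
det(H) = 60, tr(H) = 16.
det(H) > 0 and tr(H) > 0, so H is positive definite everywhere: convex.

convex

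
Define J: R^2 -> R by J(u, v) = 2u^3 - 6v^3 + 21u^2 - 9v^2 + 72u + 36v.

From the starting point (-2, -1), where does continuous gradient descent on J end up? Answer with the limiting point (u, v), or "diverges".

J is separable, so gradient descent decouples: u follows -∂J/∂u, v follows -∂J/∂v.
∂J/∂u = 6(u + 3)(u + 4); at u=-2 this is 12, so u decreases.
∂J/∂v = -18(v - 1)(v + 2); at v=-1 this is 36, so v decreases.
u converges to its nearest critical value -3 (a local min of the u-part); v converges to -2. The iterate converges to (-3, -2).

(-3, -2)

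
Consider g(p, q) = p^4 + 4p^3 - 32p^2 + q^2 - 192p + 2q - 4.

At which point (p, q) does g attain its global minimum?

(4, -1)

g(p,q) separates as A(p) + B(q) − 4, so its minimum is min A + min B − 4.
A'(p) = 4(p - 4)(p + 3)(p + 4) vanishes at p ∈ {-4, -3, 4}; B'(q) = 2q + 2 vanishes at q ∈ {-1}.
Local minima of A (where A''>0): A(-4)=256, A(4)=-768. Local minima of B: B(-1)=-1.
So the global minimum of g is A(4) + B(-1) − 4 = -768 − 1 − 4 = -773, attained at (4, -1).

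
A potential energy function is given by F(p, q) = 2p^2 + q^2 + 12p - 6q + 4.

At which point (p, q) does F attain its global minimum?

F(p,q) separates as A(p) + B(q) + 4, so its minimum is min A + min B + 4.
A'(p) = 4p + 12 vanishes at p ∈ {-3}; B'(q) = 2q - 6 vanishes at q ∈ {3}.
Local minima of A (where A''>0): A(-3)=-18. Local minima of B: B(3)=-9.
So the global minimum of F is A(-3) + B(3) + 4 = -18 − 9 + 4 = -23, attained at (-3, 3).

(-3, 3)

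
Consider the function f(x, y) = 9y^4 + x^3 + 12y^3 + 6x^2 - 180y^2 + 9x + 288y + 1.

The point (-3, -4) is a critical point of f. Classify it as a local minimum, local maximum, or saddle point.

The mixed partial ∂²f/∂x∂y is 0, so the Hessian at any point is diag(f_xx, f_yy) = diag(6(x + 2), 36(3y^2 + 2y - 10)).
At (-3, -4): H = diag(-6, 1080).
The eigenvalues have opposite signs, so H is indefinite: a saddle point.

saddle point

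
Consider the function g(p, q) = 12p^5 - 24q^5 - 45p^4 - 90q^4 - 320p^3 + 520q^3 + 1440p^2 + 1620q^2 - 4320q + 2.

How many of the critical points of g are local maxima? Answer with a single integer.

4

g separates as a function of p plus a function of q, so ∇g=0 decouples.
∂g/∂p = 60p(p - 4)(p - 3)(p + 4) = 0 at p ∈ {-4, 0, 3, 4}; ∂g/∂q = -120(q - 3)(q - 1)(q + 3)(q + 4) = 0 at q ∈ {-4, -3, 1, 3}.
The Hessian is diagonal: diag(g_pp, g_qq). Second derivatives: g_pp(-4)=-13440, g_pp(0)=2880, g_pp(3)=-1260, g_pp(4)=1920; g_qq(-4)=4200, g_qq(-3)=-2880, g_qq(1)=4800, g_qq(3)=-10080.
Local maxima occur where both diagonal entries negative: (-4, -3), (-4, 3), (3, -3), (3, 3). Count: 4.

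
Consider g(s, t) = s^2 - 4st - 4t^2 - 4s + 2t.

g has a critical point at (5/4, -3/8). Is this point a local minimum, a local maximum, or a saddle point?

saddle point

The Hessian of g is constant: H = [[2, -4], [-4, -8]].
det(H) = 2·(-8) − (-4)² = -32.
Since det(H) < 0, H is indefinite and the critical point is a saddle point.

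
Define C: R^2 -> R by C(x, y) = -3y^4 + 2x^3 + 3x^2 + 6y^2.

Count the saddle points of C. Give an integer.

3

C separates as a function of x plus a function of y, so ∇C=0 decouples.
∂C/∂x = 6x(x + 1) = 0 at x ∈ {-1, 0}; ∂C/∂y = -12y(y - 1)(y + 1) = 0 at y ∈ {-1, 0, 1}.
The Hessian is diagonal: diag(C_xx, C_yy). Second derivatives: C_xx(-1)=-6, C_xx(0)=6; C_yy(-1)=-24, C_yy(0)=12, C_yy(1)=-24.
Saddle points occur where the two diagonal entries have opposite signs: (-1, 0), (0, -1), (0, 1). Count: 3.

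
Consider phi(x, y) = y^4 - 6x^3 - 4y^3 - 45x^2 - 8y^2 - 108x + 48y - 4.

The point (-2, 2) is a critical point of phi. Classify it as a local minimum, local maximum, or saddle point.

local maximum

The mixed partial ∂²phi/∂x∂y is 0, so the Hessian at any point is diag(phi_xx, phi_yy) = diag(-18(2x + 5), 4(3y^2 - 6y - 4)).
At (-2, 2): H = diag(-18, -16).
Both eigenvalues are negative, so H is negative definite: a local maximum.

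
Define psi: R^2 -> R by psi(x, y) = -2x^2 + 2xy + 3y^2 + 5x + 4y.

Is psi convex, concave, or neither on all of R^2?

neither

psi is quadratic, so its Hessian is the constant matrix H = [[-4, 2], [2, 6]].
det(H) = -28, tr(H) = 2.
det(H) < 0, so H is indefinite: neither convex nor concave.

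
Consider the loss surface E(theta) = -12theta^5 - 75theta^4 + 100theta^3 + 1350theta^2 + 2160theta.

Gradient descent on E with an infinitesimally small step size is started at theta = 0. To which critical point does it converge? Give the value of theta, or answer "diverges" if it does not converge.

E'(theta) = -60(theta - 3)(theta + 1)(theta + 3)(theta + 4), so E'(0) = 2160.
Gradient descent moves in the -E' direction, i.e. theta is decreasing.
The nearest critical point in that direction is theta = -1, where E'' = 1440 > 0 (a local minimum). The iterate converges there.

-1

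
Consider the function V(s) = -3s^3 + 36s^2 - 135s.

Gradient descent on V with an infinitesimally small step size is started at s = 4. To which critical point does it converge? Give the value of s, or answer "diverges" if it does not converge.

V'(s) = -9(s - 5)(s - 3), so V'(4) = 9.
Gradient descent moves in the -V' direction, i.e. s is decreasing.
The nearest critical point in that direction is s = 3, where V'' = 18 > 0 (a local minimum). The iterate converges there.

3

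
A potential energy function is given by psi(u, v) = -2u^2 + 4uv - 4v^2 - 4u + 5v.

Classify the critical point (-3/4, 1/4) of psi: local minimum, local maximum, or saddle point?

local maximum

The Hessian of psi is constant: H = [[-4, 4], [4, -8]].
det(H) = (-4)·(-8) − 4² = 16.
det(H) > 0 and tr(H) = -12 < 0, so H is negative definite and the point is a local maximum.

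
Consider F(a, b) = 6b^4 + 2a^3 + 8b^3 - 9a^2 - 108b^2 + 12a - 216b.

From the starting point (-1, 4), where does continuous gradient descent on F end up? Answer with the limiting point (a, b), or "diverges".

F is separable, so gradient descent decouples: a follows -∂F/∂a, b follows -∂F/∂b.
∂F/∂a = 6(a - 2)(a - 1); at a=-1 this is 36, so a decreases.
∂F/∂b = 24(b - 3)(b + 1)(b + 3); at b=4 this is 840, so b decreases.
The a-coordinate has no critical point in that direction and runs off to infinity.

diverges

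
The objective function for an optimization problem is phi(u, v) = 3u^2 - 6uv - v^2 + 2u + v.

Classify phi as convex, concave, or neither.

phi is quadratic, so its Hessian is the constant matrix H = [[6, -6], [-6, -2]].
det(H) = -48, tr(H) = 4.
det(H) < 0, so H is indefinite: neither convex nor concave.

neither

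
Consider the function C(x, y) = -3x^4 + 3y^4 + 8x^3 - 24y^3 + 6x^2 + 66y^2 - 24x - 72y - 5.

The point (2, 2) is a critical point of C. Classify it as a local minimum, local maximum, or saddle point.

The mixed partial ∂²C/∂x∂y is 0, so the Hessian at any point is diag(C_xx, C_yy) = diag(12(-3x^2 + 4x + 1), 12(3y^2 - 12y + 11)).
At (2, 2): H = diag(-36, -12).
Both eigenvalues are negative, so H is negative definite: a local maximum.

local maximum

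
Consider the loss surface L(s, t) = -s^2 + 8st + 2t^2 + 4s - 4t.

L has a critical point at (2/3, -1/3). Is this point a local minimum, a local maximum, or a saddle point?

The Hessian of L is constant: H = [[-2, 8], [8, 4]].
det(H) = (-2)·4 − 8² = -72.
Since det(H) < 0, H is indefinite and the critical point is a saddle point.

saddle point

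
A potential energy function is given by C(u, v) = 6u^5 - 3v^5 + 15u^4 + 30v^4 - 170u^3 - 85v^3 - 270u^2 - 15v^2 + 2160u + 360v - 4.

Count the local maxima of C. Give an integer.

4

C separates as a function of u plus a function of v, so ∇C=0 decouples.
∂C/∂u = 30(u - 3)(u - 2)(u + 3)(u + 4) = 0 at u ∈ {-4, -3, 2, 3}; ∂C/∂v = -15(v - 4)(v - 3)(v - 2)(v + 1) = 0 at v ∈ {-1, 2, 3, 4}.
The Hessian is diagonal: diag(C_uu, C_vv). Second derivatives: C_uu(-4)=-1260, C_uu(-3)=900, C_uu(2)=-900, C_uu(3)=1260; C_vv(-1)=900, C_vv(2)=-90, C_vv(3)=60, C_vv(4)=-150.
Local maxima occur where both diagonal entries negative: (-4, 2), (-4, 4), (2, 2), (2, 4). Count: 4.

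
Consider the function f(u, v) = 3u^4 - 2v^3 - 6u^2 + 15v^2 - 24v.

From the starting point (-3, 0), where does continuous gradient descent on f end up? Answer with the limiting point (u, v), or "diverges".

f is separable, so gradient descent decouples: u follows -∂f/∂u, v follows -∂f/∂v.
∂f/∂u = 12u(u - 1)(u + 1); at u=-3 this is -288, so u increases.
∂f/∂v = -6(v - 4)(v - 1); at v=0 this is -24, so v increases.
u converges to its nearest critical value -1 (a local min of the u-part); v converges to 1. The iterate converges to (-1, 1).

(-1, 1)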